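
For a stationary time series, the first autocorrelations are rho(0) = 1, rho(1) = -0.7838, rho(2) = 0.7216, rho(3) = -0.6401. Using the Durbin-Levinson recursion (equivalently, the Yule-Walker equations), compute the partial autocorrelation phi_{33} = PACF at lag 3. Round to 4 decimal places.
\phi_{33} = -0.0388

The PACF at lag k is phi_{kk}, the last component of the solution
to the Yule-Walker system G_k phi = r_k where
  (G_k)_{ij} = rho(|i - j|), (r_k)_i = rho(i), i,j = 1..k.
Equivalently, Durbin-Levinson gives phi_{kk} iteratively:
  phi_{11} = rho(1)
  phi_{kk} = [rho(k) - sum_{j=1..k-1} phi_{k-1,j} rho(k-j)]
            / [1 - sum_{j=1..k-1} phi_{k-1,j} rho(j)],
  phi_{k,j} = phi_{k-1,j} - phi_{kk} phi_{k-1,k-j},  j = 1..k-1.
Step k = 1:
  phi_11 = rho(1) = -0.7838.
Step k = 2:
  phi_22 = [rho(2) - phi_11 rho(1)] / [1 - phi_11 rho(1)] = [0.7216 - (-0.7838)(-0.7838)] / [1 - (-0.7838)(-0.7838)]
         = 0.10725756 / 0.38565756 = 0.278116.
  Update: phi_21 = phi_11 - phi_22 phi_11 = -0.7838 - (0.278116)(-0.7838) = -0.565813.
Step k = 3:
  phi_33 = [rho(3) - phi_21 rho(2) - phi_22 rho(1)] / [1 - phi_21 rho(1) - phi_22 rho(2)]
    numerator   = -0.6401 - (-0.565813)(0.7216) - (0.278116)(-0.7838) = -0.01382224
    denominator = 1 - (-0.565813)(-0.7838) - (0.278116)(0.7216) = 0.35582751
  phi_33 = -0.01382224 / 0.35582751 = -0.0388.
Therefore phi_{33} = -0.0388.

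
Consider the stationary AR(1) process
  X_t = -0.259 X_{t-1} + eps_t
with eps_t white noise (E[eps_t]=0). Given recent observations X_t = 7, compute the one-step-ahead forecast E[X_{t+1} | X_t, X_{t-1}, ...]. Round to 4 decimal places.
E[X_{t+1} \mid \mathcal F_t] = -1.8130

For an AR(p) model X_t = c + sum_i phi_i X_{t-i} + eps_t, the
one-step-ahead conditional mean is
  E[X_{t+1} | X_t, ...] = c + sum_i phi_i X_{t+1-i}.
Substitute known values:
  E[X_{t+1} | ...] = (-0.259) * (7)
                   = -1.8130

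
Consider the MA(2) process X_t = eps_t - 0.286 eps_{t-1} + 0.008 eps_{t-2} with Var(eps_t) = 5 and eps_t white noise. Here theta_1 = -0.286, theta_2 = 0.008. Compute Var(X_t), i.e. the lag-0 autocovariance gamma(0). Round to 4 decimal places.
\gamma(0) = 5.4093

For an MA(q) process X_t = eps_t + sum_i theta_i eps_{t-i} with
Var(eps_t) = sigma^2, the variance is
  gamma(0) = sigma^2 * (1 + sum_i theta_i^2).
  sum_i theta_i^2 = (-0.286)^2 + (0.008)^2 = 0.081796 + 0.000064 = 0.08186.
  gamma(0) = 5 * (1 + 0.08186) = 5 * 1.08186 = 5.4093.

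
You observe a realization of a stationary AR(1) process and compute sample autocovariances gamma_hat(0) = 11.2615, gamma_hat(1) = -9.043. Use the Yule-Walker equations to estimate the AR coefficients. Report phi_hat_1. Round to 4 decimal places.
\hat\phi_{1} = -0.8030

The Yule-Walker equations for an AR(p) process read, in matrix form,
  Gamma_p phi = r_p,   with   (Gamma_p)_{ij} = gamma(|i - j|),
                       (r_p)_i = gamma(i),   i,j = 1..p.
Substitute the sample gammas (Toeplitz matrix and right-hand side of size 1):
  Gamma_p = [[11.2615]]
  r_p     = [-9.043]
With p = 1 this is the single equation gamma(0) phi_1 = gamma(1):
  phi_hat_1 = gamma(1) / gamma(0) = -9.043 / 11.2615 = -0.8030.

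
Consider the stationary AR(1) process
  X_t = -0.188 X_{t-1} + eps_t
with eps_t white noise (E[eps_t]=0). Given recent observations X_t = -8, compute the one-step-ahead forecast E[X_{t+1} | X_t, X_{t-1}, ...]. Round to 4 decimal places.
E[X_{t+1} \mid \mathcal F_t] = 1.5040

For an AR(p) model X_t = c + sum_i phi_i X_{t-i} + eps_t, the
one-step-ahead conditional mean is
  E[X_{t+1} | X_t, ...] = c + sum_i phi_i X_{t+1-i}.
Substitute known values:
  E[X_{t+1} | ...] = (-0.188) * (-8)
                   = 1.5040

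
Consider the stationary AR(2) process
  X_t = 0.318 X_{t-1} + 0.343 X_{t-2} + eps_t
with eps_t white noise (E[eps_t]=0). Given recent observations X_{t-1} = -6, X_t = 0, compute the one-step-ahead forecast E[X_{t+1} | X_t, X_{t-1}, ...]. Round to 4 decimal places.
E[X_{t+1} \mid \mathcal F_t] = -2.0580

For an AR(p) model X_t = c + sum_i phi_i X_{t-i} + eps_t, the
one-step-ahead conditional mean is
  E[X_{t+1} | X_t, ...] = c + sum_i phi_i X_{t+1-i}.
Substitute known values:
  E[X_{t+1} | ...] = (0.318) * (0) + (0.343) * (-6)
                   = -2.0580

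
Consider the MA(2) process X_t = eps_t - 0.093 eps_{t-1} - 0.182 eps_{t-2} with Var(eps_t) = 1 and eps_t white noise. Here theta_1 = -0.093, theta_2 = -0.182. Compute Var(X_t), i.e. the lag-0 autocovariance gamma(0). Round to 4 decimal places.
\gamma(0) = 1.0418

For an MA(q) process X_t = eps_t + sum_i theta_i eps_{t-i} with
Var(eps_t) = sigma^2, the variance is
  gamma(0) = sigma^2 * (1 + sum_i theta_i^2).
  sum_i theta_i^2 = (-0.093)^2 + (-0.182)^2 = 0.008649 + 0.033124 = 0.041773.
  gamma(0) = 1 * (1 + 0.041773) = 1 * 1.041773 = 1.041773, which rounds to 1.0418.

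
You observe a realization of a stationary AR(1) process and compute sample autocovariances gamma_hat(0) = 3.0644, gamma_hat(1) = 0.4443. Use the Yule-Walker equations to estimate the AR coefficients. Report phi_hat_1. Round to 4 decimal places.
\hat\phi_{1} = 0.1450

The Yule-Walker equations for an AR(p) process read, in matrix form,
  Gamma_p phi = r_p,   with   (Gamma_p)_{ij} = gamma(|i - j|),
                       (r_p)_i = gamma(i),   i,j = 1..p.
Substitute the sample gammas (Toeplitz matrix and right-hand side of size 1):
  Gamma_p = [[3.0644]]
  r_p     = [0.4443]
With p = 1 this is the single equation gamma(0) phi_1 = gamma(1):
  phi_hat_1 = gamma(1) / gamma(0) = 0.4443 / 3.0644 = 0.1450.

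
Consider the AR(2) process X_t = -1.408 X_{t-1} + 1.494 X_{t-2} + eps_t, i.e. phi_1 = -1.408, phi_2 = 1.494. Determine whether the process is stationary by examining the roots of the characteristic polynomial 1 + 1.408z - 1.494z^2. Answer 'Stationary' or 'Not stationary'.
\text{Not stationary}

The AR(p) characteristic polynomial is P(z) = 1 + 1.408z - 1.494z^2.
Stationarity requires all roots to lie outside the unit circle, i.e. |z| > 1 for every root.
Set 1 + (1.408) z + (-1.494) z^2 = 0, i.e. a z^2 + b z + c = 0 with a = -1.494, b = 1.408, c = 1.
Discriminant D = b^2 - 4ac = (1.408)^2 - 4*(-1.494)*1 = 1.982464 - (-5.976) = 7.958464.
D >= 0, so the roots are real: z = (-b +/- sqrt(D)) / (2a) = (-1.408 +/- 2.821075) / (-2.988).
  z_1 = (-1.408 + 2.821075) / (-2.988) = -0.4729,   |z_1| = 0.4729.
  z_2 = (-1.408 - 2.821075) / (-2.988) = 1.4154,   |z_2| = 1.4154.
Moduli of all roots: 0.4729, 1.4154.
All moduli strictly greater than 1? No.
Verdict: Not stationary.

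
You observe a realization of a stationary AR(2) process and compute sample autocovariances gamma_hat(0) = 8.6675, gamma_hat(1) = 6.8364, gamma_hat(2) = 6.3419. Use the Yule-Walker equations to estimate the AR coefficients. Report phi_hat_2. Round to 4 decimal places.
\hat\phi_{2} = 0.2900

The Yule-Walker equations for an AR(p) process read, in matrix form,
  Gamma_p phi = r_p,   with   (Gamma_p)_{ij} = gamma(|i - j|),
                       (r_p)_i = gamma(i),   i,j = 1..p.
Substitute the sample gammas (Toeplitz matrix and right-hand side of size 2):
  Gamma_p = [[8.6675, 6.8364], [6.8364, 8.6675]]
  r_p     = [6.8364, 6.3419]
Written out:
  8.6675 phi_1 + 6.8364 phi_2 = 6.8364
  6.8364 phi_1 + 8.6675 phi_2 = 6.3419
Solve by Cramer's rule:
  det = gamma(0)^2 - gamma(1)^2 = (8.6675)^2 - (6.8364)^2 = 75.12555625 - 46.73636496 = 28.38919129
  phi_hat_1 = [gamma(1) gamma(0) - gamma(1) gamma(2)] / det = [(6.8364)(8.6675) - (6.8364)(6.3419)] / 28.38919129 = 15.89873184 / 28.38919129 = 0.56
  phi_hat_2 = [gamma(0) gamma(2) - gamma(1)^2] / det = [(8.6675)(6.3419) - (6.8364)^2] / 28.38919129 = 8.23205329 / 28.38919129 = 0.29
So phi_hat = [0.5600, 0.2900].
Therefore phi_hat_2 = 0.2900.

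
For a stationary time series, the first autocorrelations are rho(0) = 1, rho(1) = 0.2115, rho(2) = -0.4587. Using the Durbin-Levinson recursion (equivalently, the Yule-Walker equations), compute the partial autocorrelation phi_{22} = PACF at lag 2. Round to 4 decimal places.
\phi_{22} = -0.5270

The PACF at lag k is phi_{kk}, the last component of the solution
to the Yule-Walker system G_k phi = r_k where
  (G_k)_{ij} = rho(|i - j|), (r_k)_i = rho(i), i,j = 1..k.
Equivalently, Durbin-Levinson gives phi_{kk} iteratively:
  phi_{11} = rho(1)
  phi_{kk} = [rho(k) - sum_{j=1..k-1} phi_{k-1,j} rho(k-j)]
            / [1 - sum_{j=1..k-1} phi_{k-1,j} rho(j)],
  phi_{k,j} = phi_{k-1,j} - phi_{kk} phi_{k-1,k-j},  j = 1..k-1.
Step k = 1:
  phi_11 = rho(1) = 0.2115.
Step k = 2:
  phi_22 = [rho(2) - phi_11 rho(1)] / [1 - phi_11 rho(1)] = [-0.4587 - (0.2115)(0.2115)] / [1 - (0.2115)(0.2115)]
         = -0.50343225 / 0.95526775 = -0.527.
Therefore phi_{22} = -0.5270.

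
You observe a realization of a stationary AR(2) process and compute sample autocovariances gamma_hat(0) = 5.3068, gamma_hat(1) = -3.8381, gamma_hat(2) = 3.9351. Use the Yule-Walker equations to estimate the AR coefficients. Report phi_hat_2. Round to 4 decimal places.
\hat\phi_{2} = 0.4580

The Yule-Walker equations for an AR(p) process read, in matrix form,
  Gamma_p phi = r_p,   with   (Gamma_p)_{ij} = gamma(|i - j|),
                       (r_p)_i = gamma(i),   i,j = 1..p.
Substitute the sample gammas (Toeplitz matrix and right-hand side of size 2):
  Gamma_p = [[5.3068, -3.8381], [-3.8381, 5.3068]]
  r_p     = [-3.8381, 3.9351]
Written out:
  5.3068 phi_1 - 3.8381 phi_2 = -3.8381
  -3.8381 phi_1 + 5.3068 phi_2 = 3.9351
Solve by Cramer's rule:
  det = gamma(0)^2 - gamma(1)^2 = (5.3068)^2 - (-3.8381)^2 = 28.16212624 - 14.73101161 = 13.43111463
  phi_hat_1 = [gamma(1) gamma(0) - gamma(1) gamma(2)] / det = [(-3.8381)(5.3068) - (-3.8381)(3.9351)] / 13.43111463 = -5.26472177 / 13.43111463 = -0.392
  phi_hat_2 = [gamma(0) gamma(2) - gamma(1)^2] / det = [(5.3068)(3.9351) - (-3.8381)^2] / 13.43111463 = 6.15177707 / 13.43111463 = 0.458
So phi_hat = [-0.3920, 0.4580].
Therefore phi_hat_2 = 0.4580.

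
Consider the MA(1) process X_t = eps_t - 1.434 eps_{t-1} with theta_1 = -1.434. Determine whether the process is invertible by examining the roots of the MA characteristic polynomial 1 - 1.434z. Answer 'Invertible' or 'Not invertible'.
\text{Not invertible}

The MA(q) characteristic polynomial is P(z) = 1 - 1.434z.
Invertibility requires all roots to lie outside the unit circle, i.e. |z| > 1 for every root.
This is linear in z: 1 + (-1.434) z = 0  =>  z = -1/(-1.434) = 0.69735,  |z| = 0.69735.
Moduli of all roots: 0.6974.
All moduli strictly greater than 1? No.
Verdict: Not invertible.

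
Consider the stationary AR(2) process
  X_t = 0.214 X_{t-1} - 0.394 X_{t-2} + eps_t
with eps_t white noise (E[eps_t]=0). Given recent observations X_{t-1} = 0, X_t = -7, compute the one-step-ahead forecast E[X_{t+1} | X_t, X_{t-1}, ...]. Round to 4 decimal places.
E[X_{t+1} \mid \mathcal F_t] = -1.4980

For an AR(p) model X_t = c + sum_i phi_i X_{t-i} + eps_t, the
one-step-ahead conditional mean is
  E[X_{t+1} | X_t, ...] = c + sum_i phi_i X_{t+1-i}.
Substitute known values:
  E[X_{t+1} | ...] = (0.214) * (-7) + (-0.394) * (0)
                   = -1.4980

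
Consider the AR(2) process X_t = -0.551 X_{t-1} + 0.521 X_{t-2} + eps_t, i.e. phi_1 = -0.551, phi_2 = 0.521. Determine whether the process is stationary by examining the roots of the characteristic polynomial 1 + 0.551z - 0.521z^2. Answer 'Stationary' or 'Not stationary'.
\text{Not stationary}

The AR(p) characteristic polynomial is P(z) = 1 + 0.551z - 0.521z^2.
Stationarity requires all roots to lie outside the unit circle, i.e. |z| > 1 for every root.
Set 1 + (0.551) z + (-0.521) z^2 = 0, i.e. a z^2 + b z + c = 0 with a = -0.521, b = 0.551, c = 1.
Discriminant D = b^2 - 4ac = (0.551)^2 - 4*(-0.521)*1 = 0.303601 - (-2.084) = 2.387601.
D >= 0, so the roots are real: z = (-b +/- sqrt(D)) / (2a) = (-0.551 +/- 1.545186) / (-1.042).
  z_1 = (-0.551 + 1.545186) / (-1.042) = -0.9541,   |z_1| = 0.9541.
  z_2 = (-0.551 - 1.545186) / (-1.042) = 2.0117,   |z_2| = 2.0117.
Moduli of all roots: 0.9541, 2.0117.
All moduli strictly greater than 1? No.
Verdict: Not stationary.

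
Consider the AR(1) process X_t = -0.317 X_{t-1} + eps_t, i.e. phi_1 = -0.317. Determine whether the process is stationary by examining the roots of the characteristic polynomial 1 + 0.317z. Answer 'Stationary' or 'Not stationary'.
\text{Stationary}

The AR(p) characteristic polynomial is P(z) = 1 + 0.317z.
Stationarity requires all roots to lie outside the unit circle, i.e. |z| > 1 for every root.
This is linear in z: 1 + (0.317) z = 0  =>  z = -1/(0.317) = -3.154574,  |z| = 3.154574.
Moduli of all roots: 3.1546.
All moduli strictly greater than 1? Yes.
Verdict: Stationary.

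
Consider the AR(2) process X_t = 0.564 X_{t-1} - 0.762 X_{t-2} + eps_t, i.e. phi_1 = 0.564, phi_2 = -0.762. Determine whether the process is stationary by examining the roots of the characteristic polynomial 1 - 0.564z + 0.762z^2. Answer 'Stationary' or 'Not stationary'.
\text{Stationary}

The AR(p) characteristic polynomial is P(z) = 1 - 0.564z + 0.762z^2.
Stationarity requires all roots to lie outside the unit circle, i.e. |z| > 1 for every root.
Set 1 + (-0.564) z + (0.762) z^2 = 0, i.e. a z^2 + b z + c = 0 with a = 0.762, b = -0.564, c = 1.
Discriminant D = b^2 - 4ac = (-0.564)^2 - 4*(0.762)*1 = 0.318096 - (3.048) = -2.729904.
D < 0, so the roots are the complex-conjugate pair z = (-b +/- i sqrt(-D)) / (2a) = 0.3701 +/- 1.0841i.
For a conjugate pair |z|^2 = z * conj(z) = (product of roots) = c/a = 1/(0.762) = 1.312336, so |z| = sqrt(1.312336) = 1.1456 for both roots.
Moduli of all roots: 1.1456, 1.1456.
All moduli strictly greater than 1? Yes.
Verdict: Stationary.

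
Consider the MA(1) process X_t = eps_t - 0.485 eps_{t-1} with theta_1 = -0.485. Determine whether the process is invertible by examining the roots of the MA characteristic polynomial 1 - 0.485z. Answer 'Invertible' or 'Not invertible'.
\text{Invertible}

The MA(q) characteristic polynomial is P(z) = 1 - 0.485z.
Invertibility requires all roots to lie outside the unit circle, i.e. |z| > 1 for every root.
This is linear in z: 1 + (-0.485) z = 0  =>  z = -1/(-0.485) = 2.061856,  |z| = 2.061856.
Moduli of all roots: 2.0619.
All moduli strictly greater than 1? Yes.
Verdict: Invertible.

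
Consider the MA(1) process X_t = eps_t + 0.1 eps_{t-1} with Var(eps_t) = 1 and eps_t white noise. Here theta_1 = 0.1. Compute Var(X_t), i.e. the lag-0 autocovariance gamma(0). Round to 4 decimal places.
\gamma(0) = 1.0100

For an MA(q) process X_t = eps_t + sum_i theta_i eps_{t-i} with
Var(eps_t) = sigma^2, the variance is
  gamma(0) = sigma^2 * (1 + sum_i theta_i^2).
  sum_i theta_i^2 = (0.1)^2 = 0.01.
  gamma(0) = 1 * (1 + 0.01) = 1 * 1.01 = 1.01, which rounds to 1.0100.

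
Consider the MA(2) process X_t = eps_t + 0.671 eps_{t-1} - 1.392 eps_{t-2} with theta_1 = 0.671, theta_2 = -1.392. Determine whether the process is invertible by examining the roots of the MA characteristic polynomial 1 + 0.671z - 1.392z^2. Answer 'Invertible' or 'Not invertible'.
\text{Not invertible}

The MA(q) characteristic polynomial is P(z) = 1 + 0.671z - 1.392z^2.
Invertibility requires all roots to lie outside the unit circle, i.e. |z| > 1 for every root.
Set 1 + (0.671) z + (-1.392) z^2 = 0, i.e. a z^2 + b z + c = 0 with a = -1.392, b = 0.671, c = 1.
Discriminant D = b^2 - 4ac = (0.671)^2 - 4*(-1.392)*1 = 0.450241 - (-5.568) = 6.018241.
D >= 0, so the roots are real: z = (-b +/- sqrt(D)) / (2a) = (-0.671 +/- 2.45321) / (-2.784).
  z_1 = (-0.671 + 2.45321) / (-2.784) = -0.6402,   |z_1| = 0.6402.
  z_2 = (-0.671 - 2.45321) / (-2.784) = 1.1222,   |z_2| = 1.1222.
Moduli of all roots: 0.6402, 1.1222.
All moduli strictly greater than 1? No.
Verdict: Not invertible.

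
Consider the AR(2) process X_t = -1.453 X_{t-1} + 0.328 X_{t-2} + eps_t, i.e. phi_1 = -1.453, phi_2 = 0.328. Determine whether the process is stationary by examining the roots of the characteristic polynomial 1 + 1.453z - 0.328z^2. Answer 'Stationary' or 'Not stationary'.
\text{Not stationary}

The AR(p) characteristic polynomial is P(z) = 1 + 1.453z - 0.328z^2.
Stationarity requires all roots to lie outside the unit circle, i.e. |z| > 1 for every root.
Set 1 + (1.453) z + (-0.328) z^2 = 0, i.e. a z^2 + b z + c = 0 with a = -0.328, b = 1.453, c = 1.
Discriminant D = b^2 - 4ac = (1.453)^2 - 4*(-0.328)*1 = 2.111209 - (-1.312) = 3.423209.
D >= 0, so the roots are real: z = (-b +/- sqrt(D)) / (2a) = (-1.453 +/- 1.850192) / (-0.656).
  z_1 = (-1.453 + 1.850192) / (-0.656) = -0.6055,   |z_1| = 0.6055.
  z_2 = (-1.453 - 1.850192) / (-0.656) = 5.0354,   |z_2| = 5.0354.
Moduli of all roots: 0.6055, 5.0354.
All moduli strictly greater than 1? No.
Verdict: Not stationary.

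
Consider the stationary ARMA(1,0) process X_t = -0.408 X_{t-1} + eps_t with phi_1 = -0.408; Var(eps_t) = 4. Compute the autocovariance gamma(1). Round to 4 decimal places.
\gamma(1) = -1.9579

Multiply the model equation by X_{t-k} and take expectations. With theta_0 = psi_0 = 1 and psi_j the MA(infinity) weights, this gives
  gamma(k) - sum_i phi_i gamma(k-i) = c_k,
  c_k = sigma^2 * sum_{j=k..q} theta_j psi_{j-k}   (c_k = 0 for k > q),
using gamma(-m) = gamma(m).
Pure AR (q = 0): c_0 = sigma^2 = 4, c_k = 0 for k >= 1.
Equations for k = 0 and k = 1 (AR order 1):
  gamma(0) = phi_1 gamma(1) + c_0
  gamma(1) = phi_1 gamma(0) + c_1
Substituting the second into the first: gamma(0) (1 - phi_1^2) = c_0 + phi_1 c_1, so
  gamma(0) = c_0 / (1 - phi_1^2) = 4 / (1 - (-0.408)^2) = 4 / 0.833536 = 4.798833.
  gamma(1) = phi_1 gamma(0) = (-0.408)(4.798833) = -1.957924.
Therefore gamma(1) = -1.9579 (to 4 decimal places).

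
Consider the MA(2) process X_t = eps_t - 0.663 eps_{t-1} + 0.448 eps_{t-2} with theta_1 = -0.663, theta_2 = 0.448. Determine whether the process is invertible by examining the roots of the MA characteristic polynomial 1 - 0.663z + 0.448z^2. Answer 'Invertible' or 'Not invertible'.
\text{Invertible}

The MA(q) characteristic polynomial is P(z) = 1 - 0.663z + 0.448z^2.
Invertibility requires all roots to lie outside the unit circle, i.e. |z| > 1 for every root.
Set 1 + (-0.663) z + (0.448) z^2 = 0, i.e. a z^2 + b z + c = 0 with a = 0.448, b = -0.663, c = 1.
Discriminant D = b^2 - 4ac = (-0.663)^2 - 4*(0.448)*1 = 0.439569 - (1.792) = -1.352431.
D < 0, so the roots are the complex-conjugate pair z = (-b +/- i sqrt(-D)) / (2a) = 0.74 +/- 1.2979i.
For a conjugate pair |z|^2 = z * conj(z) = (product of roots) = c/a = 1/(0.448) = 2.232143, so |z| = sqrt(2.232143) = 1.494 for both roots.
Moduli of all roots: 1.4940, 1.4940.
All moduli strictly greater than 1? Yes.
Verdict: Invertible.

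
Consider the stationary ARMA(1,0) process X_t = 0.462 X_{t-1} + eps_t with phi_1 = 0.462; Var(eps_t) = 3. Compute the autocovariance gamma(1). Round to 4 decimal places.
\gamma(1) = 1.7621

Multiply the model equation by X_{t-k} and take expectations. With theta_0 = psi_0 = 1 and psi_j the MA(infinity) weights, this gives
  gamma(k) - sum_i phi_i gamma(k-i) = c_k,
  c_k = sigma^2 * sum_{j=k..q} theta_j psi_{j-k}   (c_k = 0 for k > q),
using gamma(-m) = gamma(m).
Pure AR (q = 0): c_0 = sigma^2 = 3, c_k = 0 for k >= 1.
Equations for k = 0 and k = 1 (AR order 1):
  gamma(0) = phi_1 gamma(1) + c_0
  gamma(1) = phi_1 gamma(0) + c_1
Substituting the second into the first: gamma(0) (1 - phi_1^2) = c_0 + phi_1 c_1, so
  gamma(0) = c_0 / (1 - phi_1^2) = 3 / (1 - (0.462)^2) = 3 / 0.786556 = 3.814096.
  gamma(1) = phi_1 gamma(0) = (0.462)(3.814096) = 1.762112.
Therefore gamma(1) = 1.7621 (to 4 decimal places).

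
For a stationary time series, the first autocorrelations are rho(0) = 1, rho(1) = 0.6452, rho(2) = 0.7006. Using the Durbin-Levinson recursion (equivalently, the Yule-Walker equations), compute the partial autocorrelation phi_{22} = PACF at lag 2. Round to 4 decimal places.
\phi_{22} = 0.4871

The PACF at lag k is phi_{kk}, the last component of the solution
to the Yule-Walker system G_k phi = r_k where
  (G_k)_{ij} = rho(|i - j|), (r_k)_i = rho(i), i,j = 1..k.
Equivalently, Durbin-Levinson gives phi_{kk} iteratively:
  phi_{11} = rho(1)
  phi_{kk} = [rho(k) - sum_{j=1..k-1} phi_{k-1,j} rho(k-j)]
            / [1 - sum_{j=1..k-1} phi_{k-1,j} rho(j)],
  phi_{k,j} = phi_{k-1,j} - phi_{kk} phi_{k-1,k-j},  j = 1..k-1.
Step k = 1:
  phi_11 = rho(1) = 0.6452.
Step k = 2:
  phi_22 = [rho(2) - phi_11 rho(1)] / [1 - phi_11 rho(1)] = [0.7006 - (0.6452)(0.6452)] / [1 - (0.6452)(0.6452)]
         = 0.28431696 / 0.58371696 = 0.4871.
Therefore phi_{22} = 0.4871.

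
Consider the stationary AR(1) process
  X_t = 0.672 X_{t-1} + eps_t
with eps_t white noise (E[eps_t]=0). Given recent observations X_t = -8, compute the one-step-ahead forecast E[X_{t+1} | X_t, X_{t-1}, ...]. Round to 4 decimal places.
E[X_{t+1} \mid \mathcal F_t] = -5.3760

For an AR(p) model X_t = c + sum_i phi_i X_{t-i} + eps_t, the
one-step-ahead conditional mean is
  E[X_{t+1} | X_t, ...] = c + sum_i phi_i X_{t+1-i}.
Substitute known values:
  E[X_{t+1} | ...] = (0.672) * (-8)
                   = -5.3760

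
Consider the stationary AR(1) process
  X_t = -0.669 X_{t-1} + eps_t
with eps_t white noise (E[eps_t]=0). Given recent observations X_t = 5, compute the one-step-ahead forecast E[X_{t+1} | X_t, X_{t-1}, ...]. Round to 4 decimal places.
E[X_{t+1} \mid \mathcal F_t] = -3.3450

For an AR(p) model X_t = c + sum_i phi_i X_{t-i} + eps_t, the
one-step-ahead conditional mean is
  E[X_{t+1} | X_t, ...] = c + sum_i phi_i X_{t+1-i}.
Substitute known values:
  E[X_{t+1} | ...] = (-0.669) * (5)
                   = -3.3450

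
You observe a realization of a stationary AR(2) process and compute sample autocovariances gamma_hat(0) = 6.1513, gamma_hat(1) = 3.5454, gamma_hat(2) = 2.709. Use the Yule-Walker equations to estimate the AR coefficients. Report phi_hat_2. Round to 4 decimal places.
\hat\phi_{2} = 0.1620

The Yule-Walker equations for an AR(p) process read, in matrix form,
  Gamma_p phi = r_p,   with   (Gamma_p)_{ij} = gamma(|i - j|),
                       (r_p)_i = gamma(i),   i,j = 1..p.
Substitute the sample gammas (Toeplitz matrix and right-hand side of size 2):
  Gamma_p = [[6.1513, 3.5454], [3.5454, 6.1513]]
  r_p     = [3.5454, 2.709]
Written out:
  6.1513 phi_1 + 3.5454 phi_2 = 3.5454
  3.5454 phi_1 + 6.1513 phi_2 = 2.709
Solve by Cramer's rule:
  det = gamma(0)^2 - gamma(1)^2 = (6.1513)^2 - (3.5454)^2 = 37.83849169 - 12.56986116 = 25.26863053
  phi_hat_1 = [gamma(1) gamma(0) - gamma(1) gamma(2)] / det = [(3.5454)(6.1513) - (3.5454)(2.709)] / 25.26863053 = 12.20433042 / 25.26863053 = 0.483
  phi_hat_2 = [gamma(0) gamma(2) - gamma(1)^2] / det = [(6.1513)(2.709) - (3.5454)^2] / 25.26863053 = 4.09401054 / 25.26863053 = 0.162
So phi_hat = [0.4830, 0.1620].
Therefore phi_hat_2 = 0.1620.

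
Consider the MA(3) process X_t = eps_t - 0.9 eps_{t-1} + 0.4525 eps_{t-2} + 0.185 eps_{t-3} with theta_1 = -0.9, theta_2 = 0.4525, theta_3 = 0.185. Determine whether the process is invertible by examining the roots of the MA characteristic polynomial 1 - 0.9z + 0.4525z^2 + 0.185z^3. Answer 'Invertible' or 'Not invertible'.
\text{Invertible}

The MA(q) characteristic polynomial is P(z) = 1 - 0.9z + 0.4525z^2 + 0.185z^3.
Invertibility requires all roots to lie outside the unit circle, i.e. |z| > 1 for every root.
Degree 3: look for a simple real root z0 first, then factor out (1 - z/z0) and solve the remaining quadratic.
Testing z0 = -4: P(-4) = 1 + (-0.9)(-4) + (0.4525)(-4)^2 + (0.185)(-4)^3
  = 1 + (3.6) + (7.24) + (-11.84) = 0.  So z_0 = -4 is a root, |z_0| = 4.
Divide out the factor (1 + 0.25 z) = (1 - z/z0) (since 1/z0 = -0.25):
  P(z) = (1 + 0.25 z)(1 + (-1.15) z + (0.74) z^2)
  [check: z-coef -1.15 - (-0.25) = -0.9; z^2-coef 0.74 - (-0.25)(-1.15) = 0.4525; z^3-coef -(-0.25)(0.74) = 0.185.]
Remaining roots from the quadratic factor 1 + (-1.15) z + (0.74) z^2:
  Set 1 + (-1.15) z + (0.74) z^2 = 0, i.e. a z^2 + b z + c = 0 with a = 0.74, b = -1.15, c = 1.
  Discriminant D = b^2 - 4ac = (-1.15)^2 - 4*(0.74)*1 = 1.3225 - (2.96) = -1.6375.
  D < 0, so the roots are the complex-conjugate pair z = (-b +/- i sqrt(-D)) / (2a) = 0.777 +/- 0.8646i.
  For a conjugate pair |z|^2 = z * conj(z) = (product of roots) = c/a = 1/(0.74) = 1.351351, so |z| = sqrt(1.351351) = 1.1625 for both roots.
Moduli of all roots: 4.0000, 1.1625, 1.1625.
All moduli strictly greater than 1? Yes.
Verdict: Invertible.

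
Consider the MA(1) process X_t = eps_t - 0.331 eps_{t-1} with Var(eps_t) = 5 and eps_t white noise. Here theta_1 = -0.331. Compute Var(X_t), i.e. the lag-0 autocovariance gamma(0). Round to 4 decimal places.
\gamma(0) = 5.5478

For an MA(q) process X_t = eps_t + sum_i theta_i eps_{t-i} with
Var(eps_t) = sigma^2, the variance is
  gamma(0) = sigma^2 * (1 + sum_i theta_i^2).
  sum_i theta_i^2 = (-0.331)^2 = 0.109561.
  gamma(0) = 5 * (1 + 0.109561) = 5 * 1.109561 = 5.547805, which rounds to 5.5478.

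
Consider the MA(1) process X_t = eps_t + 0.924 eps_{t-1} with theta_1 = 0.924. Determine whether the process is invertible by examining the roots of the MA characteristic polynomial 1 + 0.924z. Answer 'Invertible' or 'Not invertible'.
\text{Invertible}

The MA(q) characteristic polynomial is P(z) = 1 + 0.924z.
Invertibility requires all roots to lie outside the unit circle, i.e. |z| > 1 for every root.
This is linear in z: 1 + (0.924) z = 0  =>  z = -1/(0.924) = -1.082251,  |z| = 1.082251.
Moduli of all roots: 1.0823.
All moduli strictly greater than 1? Yes.
Verdict: Invertible.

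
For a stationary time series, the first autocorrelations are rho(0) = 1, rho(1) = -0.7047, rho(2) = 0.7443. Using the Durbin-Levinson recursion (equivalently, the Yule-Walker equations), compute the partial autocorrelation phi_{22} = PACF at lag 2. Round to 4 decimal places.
\phi_{22} = 0.4921

The PACF at lag k is phi_{kk}, the last component of the solution
to the Yule-Walker system G_k phi = r_k where
  (G_k)_{ij} = rho(|i - j|), (r_k)_i = rho(i), i,j = 1..k.
Equivalently, Durbin-Levinson gives phi_{kk} iteratively:
  phi_{11} = rho(1)
  phi_{kk} = [rho(k) - sum_{j=1..k-1} phi_{k-1,j} rho(k-j)]
            / [1 - sum_{j=1..k-1} phi_{k-1,j} rho(j)],
  phi_{k,j} = phi_{k-1,j} - phi_{kk} phi_{k-1,k-j},  j = 1..k-1.
Step k = 1:
  phi_11 = rho(1) = -0.7047.
Step k = 2:
  phi_22 = [rho(2) - phi_11 rho(1)] / [1 - phi_11 rho(1)] = [0.7443 - (-0.7047)(-0.7047)] / [1 - (-0.7047)(-0.7047)]
         = 0.24769791 / 0.50339791 = 0.4921.
Therefore phi_{22} = 0.4921.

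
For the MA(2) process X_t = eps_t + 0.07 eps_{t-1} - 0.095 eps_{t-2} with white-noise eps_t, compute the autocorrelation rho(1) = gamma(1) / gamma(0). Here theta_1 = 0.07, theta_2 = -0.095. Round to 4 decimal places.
\rho(1) = 0.0625

For an MA(q) process with theta_0 = 1, the autocovariance is
  gamma(k) = sigma^2 * sum_{i=0..q-k} theta_i * theta_{i+k},
and rho(k) = gamma(k) / gamma(0). Sigma^2 cancels.
  numerator   = (1)*(0.07) + (0.07)*(-0.095) = 0.06335.
  denominator = (1)^2 + (0.07)^2 + (-0.095)^2 = 1.013925.
  rho(1) = 0.06335 / 1.013925 = 0.0625.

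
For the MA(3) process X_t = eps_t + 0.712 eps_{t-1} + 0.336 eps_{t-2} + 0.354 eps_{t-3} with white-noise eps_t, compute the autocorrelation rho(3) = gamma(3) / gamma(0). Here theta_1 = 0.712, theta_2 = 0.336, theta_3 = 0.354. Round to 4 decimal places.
\rho(3) = 0.2028

For an MA(q) process with theta_0 = 1, the autocovariance is
  gamma(k) = sigma^2 * sum_{i=0..q-k} theta_i * theta_{i+k},
and rho(k) = gamma(k) / gamma(0). Sigma^2 cancels.
  numerator   = (1)*(0.354) = 0.354.
  denominator = (1)^2 + (0.712)^2 + (0.336)^2 + (0.354)^2 = 1.745156.
  rho(3) = 0.354 / 1.745156 = 0.2028.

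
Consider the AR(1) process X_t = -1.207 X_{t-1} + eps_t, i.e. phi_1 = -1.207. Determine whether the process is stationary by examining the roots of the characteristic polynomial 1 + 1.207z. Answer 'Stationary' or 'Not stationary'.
\text{Not stationary}

The AR(p) characteristic polynomial is P(z) = 1 + 1.207z.
Stationarity requires all roots to lie outside the unit circle, i.e. |z| > 1 for every root.
This is linear in z: 1 + (1.207) z = 0  =>  z = -1/(1.207) = -0.8285,  |z| = 0.8285.
Moduli of all roots: 0.8285.
All moduli strictly greater than 1? No.
Verdict: Not stationary.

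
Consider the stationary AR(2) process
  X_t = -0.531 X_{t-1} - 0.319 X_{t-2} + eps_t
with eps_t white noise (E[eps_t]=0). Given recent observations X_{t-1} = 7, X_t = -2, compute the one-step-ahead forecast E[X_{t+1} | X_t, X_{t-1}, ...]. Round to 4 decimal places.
E[X_{t+1} \mid \mathcal F_t] = -1.1710

For an AR(p) model X_t = c + sum_i phi_i X_{t-i} + eps_t, the
one-step-ahead conditional mean is
  E[X_{t+1} | X_t, ...] = c + sum_i phi_i X_{t+1-i}.
Substitute known values:
  E[X_{t+1} | ...] = (-0.531) * (-2) + (-0.319) * (7)
                   = -1.1710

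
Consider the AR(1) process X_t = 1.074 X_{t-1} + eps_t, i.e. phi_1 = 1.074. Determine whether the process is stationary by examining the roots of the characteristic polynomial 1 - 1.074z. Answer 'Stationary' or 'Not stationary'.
\text{Not stationary}

The AR(p) characteristic polynomial is P(z) = 1 - 1.074z.
Stationarity requires all roots to lie outside the unit circle, i.e. |z| > 1 for every root.
This is linear in z: 1 + (-1.074) z = 0  =>  z = -1/(-1.074) = 0.931099,  |z| = 0.931099.
Moduli of all roots: 0.9311.
All moduli strictly greater than 1? No.
Verdict: Not stationary.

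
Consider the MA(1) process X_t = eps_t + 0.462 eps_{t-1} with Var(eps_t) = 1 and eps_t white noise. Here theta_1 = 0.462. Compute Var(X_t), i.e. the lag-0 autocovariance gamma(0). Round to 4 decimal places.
\gamma(0) = 1.2134

For an MA(q) process X_t = eps_t + sum_i theta_i eps_{t-i} with
Var(eps_t) = sigma^2, the variance is
  gamma(0) = sigma^2 * (1 + sum_i theta_i^2).
  sum_i theta_i^2 = (0.462)^2 = 0.213444.
  gamma(0) = 1 * (1 + 0.213444) = 1 * 1.213444 = 1.213444, which rounds to 1.2134.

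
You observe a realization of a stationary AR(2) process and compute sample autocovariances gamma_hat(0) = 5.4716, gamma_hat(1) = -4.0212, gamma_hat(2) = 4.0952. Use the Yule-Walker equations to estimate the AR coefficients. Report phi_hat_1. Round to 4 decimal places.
\hat\phi_{1} = -0.4020

The Yule-Walker equations for an AR(p) process read, in matrix form,
  Gamma_p phi = r_p,   with   (Gamma_p)_{ij} = gamma(|i - j|),
                       (r_p)_i = gamma(i),   i,j = 1..p.
Substitute the sample gammas (Toeplitz matrix and right-hand side of size 2):
  Gamma_p = [[5.4716, -4.0212], [-4.0212, 5.4716]]
  r_p     = [-4.0212, 4.0952]
Written out:
  5.4716 phi_1 - 4.0212 phi_2 = -4.0212
  -4.0212 phi_1 + 5.4716 phi_2 = 4.0952
Solve by Cramer's rule:
  det = gamma(0)^2 - gamma(1)^2 = (5.4716)^2 - (-4.0212)^2 = 29.93840656 - 16.17004944 = 13.76835712
  phi_hat_1 = [gamma(1) gamma(0) - gamma(1) gamma(2)] / det = [(-4.0212)(5.4716) - (-4.0212)(4.0952)] / 13.76835712 = -5.53477968 / 13.76835712 = -0.402
  phi_hat_2 = [gamma(0) gamma(2) - gamma(1)^2] / det = [(5.4716)(4.0952) - (-4.0212)^2] / 13.76835712 = 6.23724688 / 13.76835712 = 0.453
So phi_hat = [-0.4020, 0.4530].
Therefore phi_hat_1 = -0.4020.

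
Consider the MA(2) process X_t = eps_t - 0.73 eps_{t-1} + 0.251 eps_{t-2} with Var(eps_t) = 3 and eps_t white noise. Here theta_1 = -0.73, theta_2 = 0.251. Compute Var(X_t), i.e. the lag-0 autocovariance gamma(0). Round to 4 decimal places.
\gamma(0) = 4.7877

For an MA(q) process X_t = eps_t + sum_i theta_i eps_{t-i} with
Var(eps_t) = sigma^2, the variance is
  gamma(0) = sigma^2 * (1 + sum_i theta_i^2).
  sum_i theta_i^2 = (-0.73)^2 + (0.251)^2 = 0.5329 + 0.063001 = 0.595901.
  gamma(0) = 3 * (1 + 0.595901) = 3 * 1.595901 = 4.787703, which rounds to 4.7877.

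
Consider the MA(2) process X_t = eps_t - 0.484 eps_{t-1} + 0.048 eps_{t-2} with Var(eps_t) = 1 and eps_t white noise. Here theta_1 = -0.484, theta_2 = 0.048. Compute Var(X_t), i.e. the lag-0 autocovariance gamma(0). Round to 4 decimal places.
\gamma(0) = 1.2366

For an MA(q) process X_t = eps_t + sum_i theta_i eps_{t-i} with
Var(eps_t) = sigma^2, the variance is
  gamma(0) = sigma^2 * (1 + sum_i theta_i^2).
  sum_i theta_i^2 = (-0.484)^2 + (0.048)^2 = 0.234256 + 0.002304 = 0.23656.
  gamma(0) = 1 * (1 + 0.23656) = 1 * 1.23656 = 1.23656, which rounds to 1.2366.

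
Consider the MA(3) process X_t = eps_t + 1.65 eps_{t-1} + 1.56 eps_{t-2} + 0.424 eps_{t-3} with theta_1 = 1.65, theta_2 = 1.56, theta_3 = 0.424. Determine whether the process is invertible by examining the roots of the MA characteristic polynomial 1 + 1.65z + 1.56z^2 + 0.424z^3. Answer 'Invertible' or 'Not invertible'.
\text{Not invertible}

The MA(q) characteristic polynomial is P(z) = 1 + 1.65z + 1.56z^2 + 0.424z^3.
Invertibility requires all roots to lie outside the unit circle, i.e. |z| > 1 for every root.
Degree 3: look for a simple real root z0 first, then factor out (1 - z/z0) and solve the remaining quadratic.
Testing z0 = -2.5: P(-2.5) = 1 + (1.65)(-2.5) + (1.56)(-2.5)^2 + (0.424)(-2.5)^3
  = 1 + (-4.125) + (9.75) + (-6.625) = 0.  So z_0 = -2.5 is a root, |z_0| = 2.5.
Divide out the factor (1 + 0.4 z) = (1 - z/z0) (since 1/z0 = -0.4):
  P(z) = (1 + 0.4 z)(1 + (1.25) z + (1.06) z^2)
  [check: z-coef 1.25 - (-0.4) = 1.65; z^2-coef 1.06 - (-0.4)(1.25) = 1.56; z^3-coef -(-0.4)(1.06) = 0.424.]
Remaining roots from the quadratic factor 1 + (1.25) z + (1.06) z^2:
  Set 1 + (1.25) z + (1.06) z^2 = 0, i.e. a z^2 + b z + c = 0 with a = 1.06, b = 1.25, c = 1.
  Discriminant D = b^2 - 4ac = (1.25)^2 - 4*(1.06)*1 = 1.5625 - (4.24) = -2.6775.
  D < 0, so the roots are the complex-conjugate pair z = (-b +/- i sqrt(-D)) / (2a) = -0.5896 +/- 0.7718i.
  For a conjugate pair |z|^2 = z * conj(z) = (product of roots) = c/a = 1/(1.06) = 0.943396, so |z| = sqrt(0.943396) = 0.9713 for both roots.
Moduli of all roots: 2.5000, 0.9713, 0.9713.
All moduli strictly greater than 1? No.
Verdict: Not invertible.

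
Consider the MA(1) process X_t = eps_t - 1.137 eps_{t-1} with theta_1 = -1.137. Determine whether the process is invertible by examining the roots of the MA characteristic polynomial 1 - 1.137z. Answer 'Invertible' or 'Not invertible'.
\text{Not invertible}

The MA(q) characteristic polynomial is P(z) = 1 - 1.137z.
Invertibility requires all roots to lie outside the unit circle, i.e. |z| > 1 for every root.
This is linear in z: 1 + (-1.137) z = 0  =>  z = -1/(-1.137) = 0.879507,  |z| = 0.879507.
Moduli of all roots: 0.8795.
All moduli strictly greater than 1? No.
Verdict: Not invertible.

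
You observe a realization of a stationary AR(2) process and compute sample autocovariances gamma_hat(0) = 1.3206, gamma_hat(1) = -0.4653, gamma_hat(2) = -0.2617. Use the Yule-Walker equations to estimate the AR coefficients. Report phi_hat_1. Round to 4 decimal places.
\hat\phi_{1} = -0.4820

The Yule-Walker equations for an AR(p) process read, in matrix form,
  Gamma_p phi = r_p,   with   (Gamma_p)_{ij} = gamma(|i - j|),
                       (r_p)_i = gamma(i),   i,j = 1..p.
Substitute the sample gammas (Toeplitz matrix and right-hand side of size 2):
  Gamma_p = [[1.3206, -0.4653], [-0.4653, 1.3206]]
  r_p     = [-0.4653, -0.2617]
Written out:
  1.3206 phi_1 - 0.4653 phi_2 = -0.4653
  -0.4653 phi_1 + 1.3206 phi_2 = -0.2617
Solve by Cramer's rule:
  det = gamma(0)^2 - gamma(1)^2 = (1.3206)^2 - (-0.4653)^2 = 1.74398436 - 0.21650409 = 1.52748027
  phi_hat_1 = [gamma(1) gamma(0) - gamma(1) gamma(2)] / det = [(-0.4653)(1.3206) - (-0.4653)(-0.2617)] / 1.52748027 = -0.73624419 / 1.52748027 = -0.482
  phi_hat_2 = [gamma(0) gamma(2) - gamma(1)^2] / det = [(1.3206)(-0.2617) - (-0.4653)^2] / 1.52748027 = -0.56210511 / 1.52748027 = -0.368
So phi_hat = [-0.4820, -0.3680].
Therefore phi_hat_1 = -0.4820.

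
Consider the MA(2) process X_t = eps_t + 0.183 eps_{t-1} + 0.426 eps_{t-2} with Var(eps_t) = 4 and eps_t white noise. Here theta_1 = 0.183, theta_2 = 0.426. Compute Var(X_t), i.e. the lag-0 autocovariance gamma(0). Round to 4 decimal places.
\gamma(0) = 4.8599

For an MA(q) process X_t = eps_t + sum_i theta_i eps_{t-i} with
Var(eps_t) = sigma^2, the variance is
  gamma(0) = sigma^2 * (1 + sum_i theta_i^2).
  sum_i theta_i^2 = (0.183)^2 + (0.426)^2 = 0.033489 + 0.181476 = 0.214965.
  gamma(0) = 4 * (1 + 0.214965) = 4 * 1.214965 = 4.85986, which rounds to 4.8599.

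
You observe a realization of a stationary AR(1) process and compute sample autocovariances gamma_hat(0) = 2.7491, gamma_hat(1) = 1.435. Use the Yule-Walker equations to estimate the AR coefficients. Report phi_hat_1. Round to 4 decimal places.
\hat\phi_{1} = 0.5220

The Yule-Walker equations for an AR(p) process read, in matrix form,
  Gamma_p phi = r_p,   with   (Gamma_p)_{ij} = gamma(|i - j|),
                       (r_p)_i = gamma(i),   i,j = 1..p.
Substitute the sample gammas (Toeplitz matrix and right-hand side of size 1):
  Gamma_p = [[2.7491]]
  r_p     = [1.435]
With p = 1 this is the single equation gamma(0) phi_1 = gamma(1):
  phi_hat_1 = gamma(1) / gamma(0) = 1.435 / 2.7491 = 0.5220.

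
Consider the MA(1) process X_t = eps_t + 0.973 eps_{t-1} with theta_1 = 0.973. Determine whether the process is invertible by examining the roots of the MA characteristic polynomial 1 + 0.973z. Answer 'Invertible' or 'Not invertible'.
\text{Invertible}

The MA(q) characteristic polynomial is P(z) = 1 + 0.973z.
Invertibility requires all roots to lie outside the unit circle, i.e. |z| > 1 for every root.
This is linear in z: 1 + (0.973) z = 0  =>  z = -1/(0.973) = -1.027749,  |z| = 1.027749.
Moduli of all roots: 1.0277.
All moduli strictly greater than 1? Yes.
Verdict: Invertible.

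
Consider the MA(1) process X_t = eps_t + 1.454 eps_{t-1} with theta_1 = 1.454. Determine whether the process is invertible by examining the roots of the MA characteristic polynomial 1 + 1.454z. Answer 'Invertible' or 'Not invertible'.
\text{Not invertible}

The MA(q) characteristic polynomial is P(z) = 1 + 1.454z.
Invertibility requires all roots to lie outside the unit circle, i.e. |z| > 1 for every root.
This is linear in z: 1 + (1.454) z = 0  =>  z = -1/(1.454) = -0.687758,  |z| = 0.687758.
Moduli of all roots: 0.6878.
All moduli strictly greater than 1? No.
Verdict: Not invertible.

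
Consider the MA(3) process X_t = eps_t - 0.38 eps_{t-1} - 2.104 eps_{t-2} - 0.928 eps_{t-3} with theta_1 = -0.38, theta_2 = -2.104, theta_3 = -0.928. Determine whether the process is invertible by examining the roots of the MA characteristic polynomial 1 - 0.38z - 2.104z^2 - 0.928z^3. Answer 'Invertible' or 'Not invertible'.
\text{Not invertible}

The MA(q) characteristic polynomial is P(z) = 1 - 0.38z - 2.104z^2 - 0.928z^3.
Invertibility requires all roots to lie outside the unit circle, i.e. |z| > 1 for every root.
Degree 3: look for a simple real root z0 first, then factor out (1 - z/z0) and solve the remaining quadratic.
Testing z0 = -1.25: P(-1.25) = 1 + (-0.38)(-1.25) + (-2.104)(-1.25)^2 + (-0.928)(-1.25)^3
  = 1 + (0.475) + (-3.2875) + (1.8125) = 0.  So z_0 = -1.25 is a root, |z_0| = 1.25.
Divide out the factor (1 + 0.8 z) = (1 - z/z0) (since 1/z0 = -0.8):
  P(z) = (1 + 0.8 z)(1 + (-1.18) z + (-1.16) z^2)
  [check: z-coef -1.18 - (-0.8) = -0.38; z^2-coef -1.16 - (-0.8)(-1.18) = -2.104; z^3-coef -(-0.8)(-1.16) = -0.928.]
Remaining roots from the quadratic factor 1 + (-1.18) z + (-1.16) z^2:
  Set 1 + (-1.18) z + (-1.16) z^2 = 0, i.e. a z^2 + b z + c = 0 with a = -1.16, b = -1.18, c = 1.
  Discriminant D = b^2 - 4ac = (-1.18)^2 - 4*(-1.16)*1 = 1.3924 - (-4.64) = 6.0324.
  D >= 0, so the roots are real: z = (-b +/- sqrt(D)) / (2a) = (1.18 +/- 2.456094) / (-2.32).
    z_1 = (1.18 + 2.456094) / (-2.32) = -1.5673,   |z_1| = 1.5673.
    z_2 = (1.18 - 2.456094) / (-2.32) = 0.55,   |z_2| = 0.55.
Moduli of all roots: 1.2500, 1.5673, 0.5500.
All moduli strictly greater than 1? No.
Verdict: Not invertible.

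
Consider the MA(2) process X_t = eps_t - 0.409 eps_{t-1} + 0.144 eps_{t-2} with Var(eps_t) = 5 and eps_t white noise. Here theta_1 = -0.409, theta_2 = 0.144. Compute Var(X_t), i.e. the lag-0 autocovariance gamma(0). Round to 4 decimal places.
\gamma(0) = 5.9401

For an MA(q) process X_t = eps_t + sum_i theta_i eps_{t-i} with
Var(eps_t) = sigma^2, the variance is
  gamma(0) = sigma^2 * (1 + sum_i theta_i^2).
  sum_i theta_i^2 = (-0.409)^2 + (0.144)^2 = 0.167281 + 0.020736 = 0.188017.
  gamma(0) = 5 * (1 + 0.188017) = 5 * 1.188017 = 5.940085, which rounds to 5.9401.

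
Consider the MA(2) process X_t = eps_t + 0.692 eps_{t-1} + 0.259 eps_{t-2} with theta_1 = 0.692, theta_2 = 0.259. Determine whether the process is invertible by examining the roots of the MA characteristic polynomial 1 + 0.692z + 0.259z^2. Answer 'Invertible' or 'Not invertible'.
\text{Invertible}

The MA(q) characteristic polynomial is P(z) = 1 + 0.692z + 0.259z^2.
Invertibility requires all roots to lie outside the unit circle, i.e. |z| > 1 for every root.
Set 1 + (0.692) z + (0.259) z^2 = 0, i.e. a z^2 + b z + c = 0 with a = 0.259, b = 0.692, c = 1.
Discriminant D = b^2 - 4ac = (0.692)^2 - 4*(0.259)*1 = 0.478864 - (1.036) = -0.557136.
D < 0, so the roots are the complex-conjugate pair z = (-b +/- i sqrt(-D)) / (2a) = -1.3359 +/- 1.441i.
For a conjugate pair |z|^2 = z * conj(z) = (product of roots) = c/a = 1/(0.259) = 3.861004, so |z| = sqrt(3.861004) = 1.9649 for both roots.
Moduli of all roots: 1.9649, 1.9649.
All moduli strictly greater than 1? Yes.
Verdict: Invertible.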